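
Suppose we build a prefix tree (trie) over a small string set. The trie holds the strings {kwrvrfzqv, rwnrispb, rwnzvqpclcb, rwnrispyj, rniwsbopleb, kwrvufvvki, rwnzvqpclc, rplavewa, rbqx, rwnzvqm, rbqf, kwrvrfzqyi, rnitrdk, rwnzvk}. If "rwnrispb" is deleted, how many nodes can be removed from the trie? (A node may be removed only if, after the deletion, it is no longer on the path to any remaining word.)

1

Walk "rwnrispb" from the leaf back toward the root, removing each node that no remaining word uses.
The suffix "b" (1 node) is used only by "rwnrispb"; the node for "rwnrisp" still has the child "y", so pruning stops there.
Nodes removed: 1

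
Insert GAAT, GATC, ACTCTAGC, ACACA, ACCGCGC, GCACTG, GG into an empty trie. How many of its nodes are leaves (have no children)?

7

A leaf is a node with no children — equivalently, the end of a word that is not a proper prefix of any other stored word.
Those words: "ACACA", "ACCGCGC", "ACTCTAGC", "GAAT", "GATC", "GCACTG", "GG"
Leaf count: 7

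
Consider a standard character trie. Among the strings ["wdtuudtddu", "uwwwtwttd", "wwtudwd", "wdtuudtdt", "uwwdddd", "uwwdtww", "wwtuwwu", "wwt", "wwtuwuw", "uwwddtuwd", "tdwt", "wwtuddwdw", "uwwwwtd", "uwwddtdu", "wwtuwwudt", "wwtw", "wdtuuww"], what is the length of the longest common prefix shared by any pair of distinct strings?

The deepest shared node is where two words last agree before diverging.
"wdtuudtddu" and "wdtuudtdt" agree on "wdtuudtd" (8 characters) before diverging; nothing deeper is shared.
Longest shared-prefix length: 8

8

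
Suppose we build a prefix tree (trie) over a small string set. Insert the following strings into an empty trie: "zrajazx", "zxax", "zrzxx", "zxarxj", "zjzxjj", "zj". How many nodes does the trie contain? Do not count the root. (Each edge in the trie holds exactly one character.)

Count nodes per top-level branch (shared prefixes stored once):
  'z'-branch (zj, zjzxjj, zrajazx, zrzxx, zxarxj, zxax): 21 nodes
Sum: 21

21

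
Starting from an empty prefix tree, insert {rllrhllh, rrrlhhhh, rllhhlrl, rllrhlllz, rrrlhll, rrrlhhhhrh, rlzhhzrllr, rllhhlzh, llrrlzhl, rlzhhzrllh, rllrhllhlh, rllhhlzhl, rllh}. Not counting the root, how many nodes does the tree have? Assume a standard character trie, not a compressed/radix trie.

Insert word by word; a character creates a node only if that edge doesn't already exist:
  "rllrhllh" → 8 new (r, l, l, r, h, l, l, h)
  "rrrlhhhh" → prefix "r" already present; 7 new (r, r, l, h, h, h, h)
  "rllhhlrl" → prefix "rll" already present; 5 new (h, h, l, r, l)
  "rllrhlllz" → prefix "rllrhll" already present; 2 new (l, z)
  "rrrlhll" → prefix "rrrlh" already present; 2 new (l, l)
  "rrrlhhhhrh" → prefix "rrrlhhhh" already present; 2 new (r, h)
  "rlzhhzrllr" → prefix "rl" already present; 8 new (z, h, h, z, r, l, l, r)
  "rllhhlzh" → prefix "rllhhl" already present; 2 new (z, h)
  "llrrlzhl" → 8 new (l, l, r, r, l, z, h, l)
  "rlzhhzrllh" → prefix "rlzhhzrll" already present; 1 new (h)
  "rllrhllhlh" → prefix "rllrhllh" already present; 2 new (l, h)
  "rllhhlzhl" → prefix "rllhhlzh" already present; 1 new (l)
  "rllh" → prefix "rllh" already present; 0 new (none)
Total nodes = 8 + 7 + 5 + 2 + 2 + 2 + 8 + 2 + 8 + 1 + 2 + 1 + 0 = 48

48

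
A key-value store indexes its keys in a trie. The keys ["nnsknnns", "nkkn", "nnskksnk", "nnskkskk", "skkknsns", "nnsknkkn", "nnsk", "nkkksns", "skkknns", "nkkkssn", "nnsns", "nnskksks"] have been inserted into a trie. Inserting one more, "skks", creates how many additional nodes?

Walking "skks" from the root, the first 3 characters ("skk") follow existing edges; "s" is the first miss.
So 4 − 3 = 1 new nodes.

1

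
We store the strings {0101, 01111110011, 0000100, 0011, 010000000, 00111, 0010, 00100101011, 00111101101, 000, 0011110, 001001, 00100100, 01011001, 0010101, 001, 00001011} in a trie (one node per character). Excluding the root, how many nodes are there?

Count nodes per top-level branch (shared prefixes stored once):
  '0'-branch (000, 0000100, 00001011, 001, 0010, 001001, 00100100, 00100101011, 0010101, 0011, 00111, 0011110, 00111101101, 010000000, 0101, 01011001, 01111110011): 52 nodes
Sum: 52

52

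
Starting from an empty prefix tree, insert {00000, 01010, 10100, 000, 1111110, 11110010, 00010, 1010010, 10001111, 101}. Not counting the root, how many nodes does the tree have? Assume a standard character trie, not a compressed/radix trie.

34

Count nodes per top-level branch (shared prefixes stored once):
  '0'-branch (000, 00000, 00010, 01010): 11 nodes
  '1'-branch (10001111, 101, 10100, 1010010, 11110010, 1111110): 23 nodes
Sum: 34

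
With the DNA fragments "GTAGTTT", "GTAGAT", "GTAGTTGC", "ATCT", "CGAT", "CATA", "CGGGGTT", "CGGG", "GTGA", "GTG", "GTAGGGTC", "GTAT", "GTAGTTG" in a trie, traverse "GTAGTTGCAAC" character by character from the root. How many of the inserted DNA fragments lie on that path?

Walk "GTAGTTGCAAC" from the root; an end-of-word marker is hit whenever a stored word is a prefix of "GTAGTTGCAAC".
Prefixes of the query that are stored words: "GTAGTTG", "GTAGTTGC"
Count: 2

2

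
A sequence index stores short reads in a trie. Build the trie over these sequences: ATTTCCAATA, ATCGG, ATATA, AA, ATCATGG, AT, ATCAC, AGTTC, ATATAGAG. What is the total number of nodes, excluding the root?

29

Trace insertions, counting only characters that open a new branch:
  "ATTTCCAATA" → 10 new (A, T, T, T, C, C, A, A, T, A)
  "ATCGG" → prefix "AT" already present; 3 new (C, G, G)
  "ATATA" → prefix "AT" already present; 3 new (A, T, A)
  "AA" → prefix "A" already present; 1 new (A)
  "ATCATGG" → prefix "ATC" already present; 4 new (A, T, G, G)
  "AT" → prefix "AT" already present; 0 new (none)
  "ATCAC" → prefix "ATCA" already present; 1 new (C)
  "AGTTC" → prefix "A" already present; 4 new (G, T, T, C)
  "ATATAGAG" → prefix "ATATA" already present; 3 new (G, A, G)
Total nodes = 10 + 3 + 3 + 1 + 4 + 0 + 1 + 4 + 3 = 29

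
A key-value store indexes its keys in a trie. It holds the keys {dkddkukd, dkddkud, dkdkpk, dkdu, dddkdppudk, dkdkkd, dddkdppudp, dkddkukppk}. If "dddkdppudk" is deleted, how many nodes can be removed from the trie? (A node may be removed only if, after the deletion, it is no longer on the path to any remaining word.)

Walk "dddkdppudk" from the leaf back toward the root, removing each node that no remaining word uses.
The suffix "k" (1 node) is used only by "dddkdppudk"; the node for "dddkdppud" still has the child "p", so pruning stops there.
Nodes removed: 1

1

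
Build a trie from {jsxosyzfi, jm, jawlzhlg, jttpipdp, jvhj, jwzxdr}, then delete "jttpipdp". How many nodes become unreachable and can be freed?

7

After clearing the end-marker at "jttpipdp", prune upward until reaching a node still needed by another word.
The suffix "ttpipdp" (7 nodes) is used only by "jttpipdp"; the node for "j" still has the child "s", so pruning stops there.
Nodes removed: 7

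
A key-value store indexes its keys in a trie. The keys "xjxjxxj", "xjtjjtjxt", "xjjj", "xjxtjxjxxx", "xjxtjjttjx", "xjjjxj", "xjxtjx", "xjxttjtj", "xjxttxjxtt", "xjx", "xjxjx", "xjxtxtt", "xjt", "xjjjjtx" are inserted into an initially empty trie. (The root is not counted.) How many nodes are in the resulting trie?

45

Insert word by word; a character creates a node only if that edge doesn't already exist:
  "xjxjxxj" → 7 new (x, j, x, j, x, x, j)
  "xjtjjtjxt" → prefix "xj" already present; 7 new (t, j, j, t, j, x, t)
  "xjjj" → prefix "xj" already present; 2 new (j, j)
  "xjxtjxjxxx" → prefix "xjx" already present; 7 new (t, j, x, j, x, x, x)
  "xjxtjjttjx" → prefix "xjxtj" already present; 5 new (j, t, t, j, x)
  "xjjjxj" → prefix "xjjj" already present; 2 new (x, j)
  "xjxtjx" → prefix "xjxtjx" already present; 0 new (none)
  "xjxttjtj" → prefix "xjxt" already present; 4 new (t, j, t, j)
  "xjxttxjxtt" → prefix "xjxtt" already present; 5 new (x, j, x, t, t)
  "xjx" → prefix "xjx" already present; 0 new (none)
  "xjxjx" → prefix "xjxjx" already present; 0 new (none)
  "xjxtxtt" → prefix "xjxt" already present; 3 new (x, t, t)
  "xjt" → prefix "xjt" already present; 0 new (none)
  "xjjjjtx" → prefix "xjjj" already present; 3 new (j, t, x)
Total nodes = 7 + 7 + 2 + 7 + 5 + 2 + 0 + 4 + 5 + 0 + 0 + 3 + 0 + 3 = 45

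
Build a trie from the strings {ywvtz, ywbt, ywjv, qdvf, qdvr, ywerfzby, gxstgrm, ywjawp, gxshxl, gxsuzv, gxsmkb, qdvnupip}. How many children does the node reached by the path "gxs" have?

4

Follow the path "gxs" to its node, then look at its outgoing edges.
Distinct next characters after "gxs": h, m, t, u.
That node has 4 child edges.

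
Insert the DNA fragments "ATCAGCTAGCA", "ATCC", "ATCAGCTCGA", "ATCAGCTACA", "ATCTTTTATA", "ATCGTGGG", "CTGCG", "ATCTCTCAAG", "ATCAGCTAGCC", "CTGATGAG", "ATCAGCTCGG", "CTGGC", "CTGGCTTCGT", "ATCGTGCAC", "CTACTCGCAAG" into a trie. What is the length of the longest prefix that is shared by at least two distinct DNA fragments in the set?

10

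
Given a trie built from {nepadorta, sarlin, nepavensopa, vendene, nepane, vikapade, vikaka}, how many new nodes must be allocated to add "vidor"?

3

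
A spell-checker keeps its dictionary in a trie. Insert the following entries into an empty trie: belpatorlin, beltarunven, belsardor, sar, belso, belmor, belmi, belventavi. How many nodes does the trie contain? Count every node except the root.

40

Count nodes per top-level branch (shared prefixes stored once):
  'b'-branch (belmi, belmor, belpatorlin, belsardor, belso, beltarunven, belventavi): 37 nodes
  's'-branch (sar): 3 nodes
Sum: 40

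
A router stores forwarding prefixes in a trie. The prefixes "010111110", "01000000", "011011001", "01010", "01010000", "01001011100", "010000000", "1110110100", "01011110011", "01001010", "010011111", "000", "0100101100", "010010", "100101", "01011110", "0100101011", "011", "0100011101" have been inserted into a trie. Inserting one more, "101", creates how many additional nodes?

"10" is already a path in the trie; the remaining "1" must be added.
New nodes needed: |"101"| − 2 = 3 − 2 = 1.

1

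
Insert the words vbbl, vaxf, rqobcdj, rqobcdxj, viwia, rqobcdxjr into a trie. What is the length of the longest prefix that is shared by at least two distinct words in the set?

The deepest shared node is where two words last agree before diverging.
e.g. "rqobcdxj" and "rqobcdxjr" share the prefix "rqobcdxj" of length 8; no pair shares a longer one.
Longest shared-prefix length: 8

8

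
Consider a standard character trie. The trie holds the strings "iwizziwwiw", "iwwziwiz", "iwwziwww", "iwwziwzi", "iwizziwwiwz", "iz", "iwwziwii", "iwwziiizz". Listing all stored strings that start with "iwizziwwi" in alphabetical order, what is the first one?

DFS of the "iwizziwwi" subtree visits, in order: "iwizziwwiw", "iwizziwwiwz"
Position 1: iwizziwwiw

iwizziwwiw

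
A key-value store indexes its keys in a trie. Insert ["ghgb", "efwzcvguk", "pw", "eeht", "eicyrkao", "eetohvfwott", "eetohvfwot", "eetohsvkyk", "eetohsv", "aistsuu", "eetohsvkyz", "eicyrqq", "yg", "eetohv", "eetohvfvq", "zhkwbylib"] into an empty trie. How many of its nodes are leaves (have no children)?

13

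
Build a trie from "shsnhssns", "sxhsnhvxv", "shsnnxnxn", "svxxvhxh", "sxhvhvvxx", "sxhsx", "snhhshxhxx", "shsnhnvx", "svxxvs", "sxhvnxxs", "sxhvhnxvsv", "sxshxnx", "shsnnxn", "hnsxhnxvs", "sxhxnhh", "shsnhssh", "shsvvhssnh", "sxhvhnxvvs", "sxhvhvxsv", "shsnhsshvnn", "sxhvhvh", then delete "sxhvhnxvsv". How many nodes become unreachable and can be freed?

2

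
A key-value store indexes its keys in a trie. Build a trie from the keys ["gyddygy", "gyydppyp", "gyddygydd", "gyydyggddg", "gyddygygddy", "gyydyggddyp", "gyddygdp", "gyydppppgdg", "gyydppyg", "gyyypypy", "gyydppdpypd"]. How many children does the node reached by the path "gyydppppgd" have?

1

The children of the "gyydppppgd" node are the distinct next characters among strings starting with "gyydppppgd".
Characters that immediately follow "gyydppppgd" among the stored strings: {g}.
That node has 1 child edge.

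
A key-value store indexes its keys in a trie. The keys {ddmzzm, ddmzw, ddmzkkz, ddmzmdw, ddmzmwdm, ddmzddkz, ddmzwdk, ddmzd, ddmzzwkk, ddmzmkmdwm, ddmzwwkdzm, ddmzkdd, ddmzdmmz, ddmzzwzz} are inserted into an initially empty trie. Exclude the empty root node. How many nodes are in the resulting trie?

42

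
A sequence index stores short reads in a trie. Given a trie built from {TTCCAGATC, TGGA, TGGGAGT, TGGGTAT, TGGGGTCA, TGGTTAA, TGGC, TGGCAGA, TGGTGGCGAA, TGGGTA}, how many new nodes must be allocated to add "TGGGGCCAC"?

Walking "TGGGGCCAC" from the root, the first 5 characters ("TGGGG") follow existing edges; "C" is the first miss.
New nodes needed: |"TGGGGCCAC"| − 5 = 9 − 5 = 4.

4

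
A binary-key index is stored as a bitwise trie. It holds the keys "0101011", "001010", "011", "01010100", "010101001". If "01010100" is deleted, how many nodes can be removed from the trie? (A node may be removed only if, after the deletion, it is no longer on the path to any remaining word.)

0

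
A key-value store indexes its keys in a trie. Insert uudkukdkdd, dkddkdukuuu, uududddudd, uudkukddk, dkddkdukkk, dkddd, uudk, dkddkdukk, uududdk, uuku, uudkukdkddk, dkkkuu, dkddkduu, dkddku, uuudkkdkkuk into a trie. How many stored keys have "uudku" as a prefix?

Traverse to the node for "uudku", then collect every word in that subtree.
Matches: "uudkukddk", "uudkukdkdd", "uudkukdkddk"
Count: 3

3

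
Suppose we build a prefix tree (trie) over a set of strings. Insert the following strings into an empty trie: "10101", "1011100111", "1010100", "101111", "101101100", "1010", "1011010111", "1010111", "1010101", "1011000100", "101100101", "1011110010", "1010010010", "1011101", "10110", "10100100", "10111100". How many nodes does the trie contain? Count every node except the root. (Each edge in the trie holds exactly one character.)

For each word, the new-node count is its length minus the longest prefix already in the trie:
  "10101" → 5 new (1, 0, 1, 0, 1)
  "1011100111" → prefix "101" already present; 7 new (1, 1, 0, 0, 1, 1, 1)
  "1010100" → prefix "10101" already present; 2 new (0, 0)
  "101111" → prefix "10111" already present; 1 new (1)
  "101101100" → prefix "1011" already present; 5 new (0, 1, 1, 0, 0)
  "1010" → prefix "1010" already present; 0 new (none)
  "1011010111" → prefix "101101" already present; 4 new (0, 1, 1, 1)
  "1010111" → prefix "10101" already present; 2 new (1, 1)
  "1010101" → prefix "101010" already present; 1 new (1)
  "1011000100" → prefix "10110" already present; 5 new (0, 0, 1, 0, 0)
  "101100101" → prefix "101100" already present; 3 new (1, 0, 1)
  "1011110010" → prefix "101111" already present; 4 new (0, 0, 1, 0)
  "1010010010" → prefix "1010" already present; 6 new (0, 1, 0, 0, 1, 0)
  "1011101" → prefix "101110" already present; 1 new (1)
  "10110" → prefix "10110" already present; 0 new (none)
  "10100100" → prefix "10100100" already present; 0 new (none)
  "10111100" → prefix "10111100" already present; 0 new (none)
Total nodes = 5 + 7 + 2 + 1 + 5 + 0 + 4 + 2 + 1 + 5 + 3 + 4 + 6 + 1 + 0 + 0 + 0 = 46

46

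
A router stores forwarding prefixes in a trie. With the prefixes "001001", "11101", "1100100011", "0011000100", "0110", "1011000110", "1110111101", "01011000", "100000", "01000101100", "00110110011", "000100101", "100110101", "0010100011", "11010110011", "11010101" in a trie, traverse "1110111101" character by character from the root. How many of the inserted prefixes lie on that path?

2

Walk "1110111101" from the root; an end-of-word marker is hit whenever a stored word is a prefix of "1110111101".
Prefixes of the query that are stored words: "11101", "1110111101"
Count: 2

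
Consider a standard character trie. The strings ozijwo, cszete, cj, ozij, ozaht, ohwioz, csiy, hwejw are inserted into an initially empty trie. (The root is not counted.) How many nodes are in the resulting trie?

28

Trace insertions, counting only characters that open a new branch:
  "ozijwo" → 6 new (o, z, i, j, w, o)
  "cszete" → 6 new (c, s, z, e, t, e)
  "cj" → prefix "c" already present; 1 new (j)
  "ozij" → prefix "ozij" already present; 0 new (none)
  "ozaht" → prefix "oz" already present; 3 new (a, h, t)
  "ohwioz" → prefix "o" already present; 5 new (h, w, i, o, z)
  "csiy" → prefix "cs" already present; 2 new (i, y)
  "hwejw" → 5 new (h, w, e, j, w)
Total nodes = 6 + 6 + 1 + 0 + 3 + 5 + 2 + 5 = 28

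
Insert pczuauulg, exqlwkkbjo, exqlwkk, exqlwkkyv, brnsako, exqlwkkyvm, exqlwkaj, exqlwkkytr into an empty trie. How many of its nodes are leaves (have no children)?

6

Leaves are exactly the stored words that no other stored word extends.
Those words: "brnsako", "exqlwkaj", "exqlwkkbjo", "exqlwkkytr", "exqlwkkyvm", "pczuauulg"
Leaf count: 6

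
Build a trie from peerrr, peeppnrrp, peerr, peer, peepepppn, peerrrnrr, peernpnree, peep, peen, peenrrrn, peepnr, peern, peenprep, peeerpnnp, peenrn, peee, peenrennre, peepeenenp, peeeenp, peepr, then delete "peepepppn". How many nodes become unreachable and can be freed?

4

Walk "peepepppn" from the leaf back toward the root, removing each node that no remaining word uses.
The suffix "pppn" (4 nodes) is used only by "peepepppn"; the node for "peepe" still has the child "e", so pruning stops there.
Nodes removed: 4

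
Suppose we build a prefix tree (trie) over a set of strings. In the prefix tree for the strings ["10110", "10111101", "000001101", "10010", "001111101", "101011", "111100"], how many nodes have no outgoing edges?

7

Leaves are exactly the stored words that no other stored word extends.
Those words: "000001101", "001111101", "10010", "101011", "10110", "10111101", "111100"
Leaf count: 7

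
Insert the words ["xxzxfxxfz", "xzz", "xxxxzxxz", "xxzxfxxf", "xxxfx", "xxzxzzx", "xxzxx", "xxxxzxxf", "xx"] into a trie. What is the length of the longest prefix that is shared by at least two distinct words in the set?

8

The deepest shared node is where two words last agree before diverging.
e.g. "xxzxfxxf" and "xxzxfxxfz" share the prefix "xxzxfxxf" of length 8; no pair shares a longer one.
Longest shared-prefix length: 8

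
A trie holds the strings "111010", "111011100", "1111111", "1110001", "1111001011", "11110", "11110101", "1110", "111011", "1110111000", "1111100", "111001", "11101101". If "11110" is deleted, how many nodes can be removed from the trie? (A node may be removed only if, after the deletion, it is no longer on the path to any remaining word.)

0

A node on "11110"'s path can go only if nothing else ends at it or branches off below it.
Every node on "11110" is still needed (e.g. by "1111001011"), so nothing is freed.
Nodes removed: 0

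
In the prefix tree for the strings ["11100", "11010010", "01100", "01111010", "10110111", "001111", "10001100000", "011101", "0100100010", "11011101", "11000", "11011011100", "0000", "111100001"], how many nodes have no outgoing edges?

Leaves are exactly the stored words that no other stored word extends.
Those words: "0000", "001111", "0100100010", "01100", "011101", "01111010", "10001100000", "10110111", "11000", "11010010", "11011011100", "11011101", "11100", "111100001"
Leaf count: 14

14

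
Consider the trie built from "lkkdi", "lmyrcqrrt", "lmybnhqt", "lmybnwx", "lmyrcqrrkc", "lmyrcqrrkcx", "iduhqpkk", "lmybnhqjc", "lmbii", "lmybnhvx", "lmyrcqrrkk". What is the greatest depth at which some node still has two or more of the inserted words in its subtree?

10

Look for the deepest trie node that still has at least two words in its subtree.
"lmyrcqrrkc" and "lmyrcqrrkcx" agree on "lmyrcqrrkc" (10 characters) before diverging; nothing deeper is shared.
Longest shared-prefix length: 10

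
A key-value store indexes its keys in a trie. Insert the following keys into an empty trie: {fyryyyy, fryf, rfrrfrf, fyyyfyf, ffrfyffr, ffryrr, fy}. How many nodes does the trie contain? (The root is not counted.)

32

For each word, the new-node count is its length minus the longest prefix already in the trie:
  "fyryyyy" → 7 new (f, y, r, y, y, y, y)
  "fryf" → prefix "f" already present; 3 new (r, y, f)
  "rfrrfrf" → 7 new (r, f, r, r, f, r, f)
  "fyyyfyf" → prefix "fy" already present; 5 new (y, y, f, y, f)
  "ffrfyffr" → prefix "f" already present; 7 new (f, r, f, y, f, f, r)
  "ffryrr" → prefix "ffr" already present; 3 new (y, r, r)
  "fy" → prefix "fy" already present; 0 new (none)
Total nodes = 7 + 3 + 7 + 5 + 7 + 3 + 0 = 32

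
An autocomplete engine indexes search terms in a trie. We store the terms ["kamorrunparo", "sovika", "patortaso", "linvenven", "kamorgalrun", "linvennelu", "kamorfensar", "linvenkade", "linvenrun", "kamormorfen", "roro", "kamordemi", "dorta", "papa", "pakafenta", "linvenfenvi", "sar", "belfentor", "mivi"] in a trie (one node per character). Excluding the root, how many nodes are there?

107

Insert word by word; a character creates a node only if that edge doesn't already exist:
  "kamorrunparo" → 12 new (k, a, m, o, r, r, u, n, p, a, r, o)
  "sovika" → 6 new (s, o, v, i, k, a)
  "patortaso" → 9 new (p, a, t, o, r, t, a, s, o)
  "linvenven" → 9 new (l, i, n, v, e, n, v, e, n)
  "kamorgalrun" → prefix "kamor" already present; 6 new (g, a, l, r, u, n)
  "linvennelu" → prefix "linven" already present; 4 new (n, e, l, u)
  "kamorfensar" → prefix "kamor" already present; 6 new (f, e, n, s, a, r)
  "linvenkade" → prefix "linven" already present; 4 new (k, a, d, e)
  "linvenrun" → prefix "linven" already present; 3 new (r, u, n)
  "kamormorfen" → prefix "kamor" already present; 6 new (m, o, r, f, e, n)
  "roro" → 4 new (r, o, r, o)
  "kamordemi" → prefix "kamor" already present; 4 new (d, e, m, i)
  "dorta" → 5 new (d, o, r, t, a)
  "papa" → prefix "pa" already present; 2 new (p, a)
  "pakafenta" → prefix "pa" already present; 7 new (k, a, f, e, n, t, a)
  "linvenfenvi" → prefix "linven" already present; 5 new (f, e, n, v, i)
  "sar" → prefix "s" already present; 2 new (a, r)
  "belfentor" → 9 new (b, e, l, f, e, n, t, o, r)
  "mivi" → 4 new (m, i, v, i)
Total nodes = 12 + 6 + 9 + 9 + 6 + 4 + 6 + 4 + 3 + 6 + 4 + 4 + 5 + 2 + 7 + 5 + 2 + 9 + 4 = 107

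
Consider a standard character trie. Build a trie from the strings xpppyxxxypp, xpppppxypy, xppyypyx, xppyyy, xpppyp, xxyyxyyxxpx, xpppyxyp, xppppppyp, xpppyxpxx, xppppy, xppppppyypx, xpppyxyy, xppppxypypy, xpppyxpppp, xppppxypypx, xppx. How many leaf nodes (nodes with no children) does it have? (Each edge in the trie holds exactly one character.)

16

Leaves are exactly the stored words that no other stored word extends.
Those words: "xppppppyp", "xppppppyypx", "xpppppxypy", "xppppxypypx", "xppppxypypy", "xppppy", "xpppyp", "xpppyxpppp", "xpppyxpxx", "xpppyxxxypp", "xpppyxyp", "xpppyxyy", "xppx", "xppyypyx", "xppyyy", "xxyyxyyxxpx"
Leaf count: 16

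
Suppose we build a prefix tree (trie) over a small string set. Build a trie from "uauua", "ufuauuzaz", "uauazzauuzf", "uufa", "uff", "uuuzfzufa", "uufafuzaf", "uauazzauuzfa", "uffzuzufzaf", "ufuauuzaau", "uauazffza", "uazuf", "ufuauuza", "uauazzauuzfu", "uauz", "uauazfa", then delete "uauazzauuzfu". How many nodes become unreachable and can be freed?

1

After clearing the end-marker at "uauazzauuzfu", prune upward until reaching a node still needed by another word.
The suffix "u" (1 node) is used only by "uauazzauuzfu"; the node for "uauazzauuzf" still has the child "a", so pruning stops there.
Nodes removed: 1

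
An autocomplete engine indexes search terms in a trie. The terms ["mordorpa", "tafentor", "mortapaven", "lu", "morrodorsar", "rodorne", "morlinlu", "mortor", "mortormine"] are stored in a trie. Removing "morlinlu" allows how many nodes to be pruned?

A node on "morlinlu"'s path can go only if nothing else ends at it or branches off below it.
The suffix "linlu" (5 nodes) is used only by "morlinlu"; the node for "mor" still has the child "d", so pruning stops there.
Nodes removed: 5

5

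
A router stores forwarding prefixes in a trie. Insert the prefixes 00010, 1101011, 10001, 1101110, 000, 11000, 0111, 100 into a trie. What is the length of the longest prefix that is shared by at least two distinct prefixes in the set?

Look for the deepest trie node that still has at least two words in its subtree.
"1101011" and "1101110" agree on "1101" (4 characters) before diverging; nothing deeper is shared.
Longest shared-prefix length: 4

4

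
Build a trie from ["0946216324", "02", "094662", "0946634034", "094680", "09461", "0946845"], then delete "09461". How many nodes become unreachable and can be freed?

Walk "09461" from the leaf back toward the root, removing each node that no remaining word uses.
The suffix "1" (1 node) is used only by "09461"; the node for "0946" still has the child "2", so pruning stops there.
Nodes removed: 1

1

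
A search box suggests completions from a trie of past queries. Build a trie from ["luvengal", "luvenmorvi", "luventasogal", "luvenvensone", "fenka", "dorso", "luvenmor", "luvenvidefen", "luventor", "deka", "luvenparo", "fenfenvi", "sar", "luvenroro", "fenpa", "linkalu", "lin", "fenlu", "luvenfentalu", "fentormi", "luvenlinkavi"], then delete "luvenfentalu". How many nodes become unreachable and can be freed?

A node on "luvenfentalu"'s path can go only if nothing else ends at it or branches off below it.
The suffix "fentalu" (7 nodes) is used only by "luvenfentalu"; the node for "luven" still has the child "g", so pruning stops there.
Nodes removed: 7

7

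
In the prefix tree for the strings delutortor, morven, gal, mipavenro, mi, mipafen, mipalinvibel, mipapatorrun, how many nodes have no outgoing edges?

A leaf is a node with no children — equivalently, the end of a word that is not a proper prefix of any other stored word.
Those words: "delutortor", "gal", "mipafen", "mipalinvibel", "mipapatorrun", "mipavenro", "morven"
Leaf count: 7

7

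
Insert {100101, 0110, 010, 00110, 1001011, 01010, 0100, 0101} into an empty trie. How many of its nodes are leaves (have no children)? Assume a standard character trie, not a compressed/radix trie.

5

A leaf is a node with no children — equivalently, the end of a word that is not a proper prefix of any other stored word.
Those words: "00110", "0100", "01010", "0110", "1001011"
Leaf count: 5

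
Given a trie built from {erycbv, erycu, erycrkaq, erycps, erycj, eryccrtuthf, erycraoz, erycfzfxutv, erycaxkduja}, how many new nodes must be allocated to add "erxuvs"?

The longest prefix of "erxuvs" already in the trie is "er" (length 2).
New nodes needed: |"erxuvs"| − 2 = 6 − 2 = 4.

4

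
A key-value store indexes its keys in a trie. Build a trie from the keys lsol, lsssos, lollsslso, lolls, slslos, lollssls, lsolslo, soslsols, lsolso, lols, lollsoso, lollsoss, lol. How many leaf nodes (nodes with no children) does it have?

9

Leaves are exactly the stored words that no other stored word extends.
Those words: "lollsoso", "lollsoss", "lollsslso", "lols", "lsolslo", "lsolso", "lsssos", "slslos", "soslsols"
Leaf count: 9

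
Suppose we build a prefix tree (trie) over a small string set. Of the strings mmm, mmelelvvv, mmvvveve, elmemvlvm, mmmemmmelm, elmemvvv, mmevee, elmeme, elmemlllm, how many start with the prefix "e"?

Walk to "e"; the words in its subtree are exactly those with that prefix.
Matches: "elmeme", "elmemlllm", "elmemvlvm", "elmemvvv"
Count: 4

4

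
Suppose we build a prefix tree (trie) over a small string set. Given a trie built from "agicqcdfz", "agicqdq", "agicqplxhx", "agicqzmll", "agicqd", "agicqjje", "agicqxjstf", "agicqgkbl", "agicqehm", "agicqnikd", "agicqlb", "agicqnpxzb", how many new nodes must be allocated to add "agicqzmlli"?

"agicqzmll" is already a path in the trie; the remaining "i" must be added.
New nodes needed: |"agicqzmlli"| − 9 = 10 − 9 = 1.

1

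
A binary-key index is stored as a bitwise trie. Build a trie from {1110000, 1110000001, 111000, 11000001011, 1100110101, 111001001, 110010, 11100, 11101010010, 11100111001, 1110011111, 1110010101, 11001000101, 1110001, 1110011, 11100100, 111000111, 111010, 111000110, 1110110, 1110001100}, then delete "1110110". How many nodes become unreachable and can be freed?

After clearing the end-marker at "1110110", prune upward until reaching a node still needed by another word.
The suffix "10" (2 nodes) is used only by "1110110"; the node for "11101" still has the child "0", so pruning stops there.
Nodes removed: 2

2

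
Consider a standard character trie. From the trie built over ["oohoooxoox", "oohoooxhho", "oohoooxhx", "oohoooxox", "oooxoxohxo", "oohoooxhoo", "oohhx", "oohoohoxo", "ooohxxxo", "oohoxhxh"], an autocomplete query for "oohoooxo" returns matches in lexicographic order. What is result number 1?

Words with prefix "oohoooxo", in lexicographic order: "oohoooxoox", "oohoooxox"
Position 1: oohoooxoox

oohoooxoox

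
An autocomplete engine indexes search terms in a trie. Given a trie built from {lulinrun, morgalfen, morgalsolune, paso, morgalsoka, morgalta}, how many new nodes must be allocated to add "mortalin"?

5

"mor" is already a path in the trie; the remaining "talin" must be added.
Each of the 5 remaining characters creates one node.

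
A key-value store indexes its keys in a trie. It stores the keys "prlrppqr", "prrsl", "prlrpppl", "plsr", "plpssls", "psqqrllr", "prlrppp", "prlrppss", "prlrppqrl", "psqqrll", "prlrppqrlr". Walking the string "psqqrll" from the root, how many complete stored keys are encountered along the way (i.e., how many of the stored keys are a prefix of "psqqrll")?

1

Traverse "psqqrll" character by character; count nodes along the way that are marked as word ends.
Prefixes of the query that are stored words: "psqqrll"
Count: 1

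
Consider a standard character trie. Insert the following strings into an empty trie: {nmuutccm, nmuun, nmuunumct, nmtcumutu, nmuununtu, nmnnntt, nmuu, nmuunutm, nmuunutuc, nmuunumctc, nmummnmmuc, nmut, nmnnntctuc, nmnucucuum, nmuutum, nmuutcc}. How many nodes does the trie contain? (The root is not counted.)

Insert word by word; a character creates a node only if that edge doesn't already exist:
  "nmuutccm" → 8 new (n, m, u, u, t, c, c, m)
  "nmuun" → prefix "nmuu" already present; 1 new (n)
  "nmuunumct" → prefix "nmuun" already present; 4 new (u, m, c, t)
  "nmtcumutu" → prefix "nm" already present; 7 new (t, c, u, m, u, t, u)
  "nmuununtu" → prefix "nmuunu" already present; 3 new (n, t, u)
  "nmnnntt" → prefix "nm" already present; 5 new (n, n, n, t, t)
  "nmuu" → prefix "nmuu" already present; 0 new (none)
  "nmuunutm" → prefix "nmuunu" already present; 2 new (t, m)
  "nmuunutuc" → prefix "nmuunut" already present; 2 new (u, c)
  "nmuunumctc" → prefix "nmuunumct" already present; 1 new (c)
  "nmummnmmuc" → prefix "nmu" already present; 7 new (m, m, n, m, m, u, c)
  "nmut" → prefix "nmu" already present; 1 new (t)
  "nmnnntctuc" → prefix "nmnnnt" already present; 4 new (c, t, u, c)
  "nmnucucuum" → prefix "nmn" already present; 7 new (u, c, u, c, u, u, m)
  "nmuutum" → prefix "nmuut" already present; 2 new (u, m)
  "nmuutcc" → prefix "nmuutcc" already present; 0 new (none)
Total nodes = 8 + 1 + 4 + 7 + 3 + 5 + 0 + 2 + 2 + 1 + 7 + 1 + 4 + 7 + 2 + 0 = 54

54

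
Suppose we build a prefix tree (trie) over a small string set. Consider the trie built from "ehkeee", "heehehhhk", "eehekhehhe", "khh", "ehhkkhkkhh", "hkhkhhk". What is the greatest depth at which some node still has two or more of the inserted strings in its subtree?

2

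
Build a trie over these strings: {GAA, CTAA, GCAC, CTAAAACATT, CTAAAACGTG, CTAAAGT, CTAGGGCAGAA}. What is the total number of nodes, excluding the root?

Insert word by word; a character creates a node only if that edge doesn't already exist:
  "GAA" → 3 new (G, A, A)
  "CTAA" → 4 new (C, T, A, A)
  "GCAC" → prefix "G" already present; 3 new (C, A, C)
  "CTAAAACATT" → prefix "CTAA" already present; 6 new (A, A, C, A, T, T)
  "CTAAAACGTG" → prefix "CTAAAAC" already present; 3 new (G, T, G)
  "CTAAAGT" → prefix "CTAAA" already present; 2 new (G, T)
  "CTAGGGCAGAA" → prefix "CTA" already present; 8 new (G, G, G, C, A, G, A, A)
Total nodes = 3 + 4 + 3 + 6 + 3 + 2 + 8 = 29

29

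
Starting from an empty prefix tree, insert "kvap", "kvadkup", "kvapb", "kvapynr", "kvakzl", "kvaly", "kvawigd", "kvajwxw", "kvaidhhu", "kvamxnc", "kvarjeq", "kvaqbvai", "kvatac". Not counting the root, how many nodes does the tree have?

46

Trace insertions, counting only characters that open a new branch:
  "kvap" → 4 new (k, v, a, p)
  "kvadkup" → prefix "kva" already present; 4 new (d, k, u, p)
  "kvapb" → prefix "kvap" already present; 1 new (b)
  "kvapynr" → prefix "kvap" already present; 3 new (y, n, r)
  "kvakzl" → prefix "kva" already present; 3 new (k, z, l)
  "kvaly" → prefix "kva" already present; 2 new (l, y)
  "kvawigd" → prefix "kva" already present; 4 new (w, i, g, d)
  "kvajwxw" → prefix "kva" already present; 4 new (j, w, x, w)
  "kvaidhhu" → prefix "kva" already present; 5 new (i, d, h, h, u)
  "kvamxnc" → prefix "kva" already present; 4 new (m, x, n, c)
  "kvarjeq" → prefix "kva" already present; 4 new (r, j, e, q)
  "kvaqbvai" → prefix "kva" already present; 5 new (q, b, v, a, i)
  "kvatac" → prefix "kva" already present; 3 new (t, a, c)
Total nodes = 4 + 4 + 1 + 3 + 3 + 2 + 4 + 4 + 5 + 4 + 4 + 5 + 3 = 46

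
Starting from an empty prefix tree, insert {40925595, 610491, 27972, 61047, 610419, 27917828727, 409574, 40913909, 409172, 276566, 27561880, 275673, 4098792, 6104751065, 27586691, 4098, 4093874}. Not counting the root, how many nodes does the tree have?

Trace insertions, counting only characters that open a new branch:
  "40925595" → 8 new (4, 0, 9, 2, 5, 5, 9, 5)
  "610491" → 6 new (6, 1, 0, 4, 9, 1)
  "27972" → 5 new (2, 7, 9, 7, 2)
  "61047" → prefix "6104" already present; 1 new (7)
  "610419" → prefix "6104" already present; 2 new (1, 9)
  "27917828727" → prefix "279" already present; 8 new (1, 7, 8, 2, 8, 7, 2, 7)
  "409574" → prefix "409" already present; 3 new (5, 7, 4)
  "40913909" → prefix "409" already present; 5 new (1, 3, 9, 0, 9)
  "409172" → prefix "4091" already present; 2 new (7, 2)
  "276566" → prefix "27" already present; 4 new (6, 5, 6, 6)
  "27561880" → prefix "27" already present; 6 new (5, 6, 1, 8, 8, 0)
  "275673" → prefix "2756" already present; 2 new (7, 3)
  "4098792" → prefix "409" already present; 4 new (8, 7, 9, 2)
  "6104751065" → prefix "61047" already present; 5 new (5, 1, 0, 6, 5)
  "27586691" → prefix "275" already present; 5 new (8, 6, 6, 9, 1)
  "4098" → prefix "4098" already present; 0 new (none)
  "4093874" → prefix "409" already present; 4 new (3, 8, 7, 4)
Total nodes = 8 + 6 + 5 + 1 + 2 + 8 + 3 + 5 + 2 + 4 + 6 + 2 + 4 + 5 + 5 + 0 + 4 = 70

70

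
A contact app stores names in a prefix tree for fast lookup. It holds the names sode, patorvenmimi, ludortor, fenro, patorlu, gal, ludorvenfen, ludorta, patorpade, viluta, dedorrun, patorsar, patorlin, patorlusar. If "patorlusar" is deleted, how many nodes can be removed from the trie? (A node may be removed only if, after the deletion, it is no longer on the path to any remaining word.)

3

Walk "patorlusar" from the leaf back toward the root, removing each node that no remaining word uses.
The suffix "sar" (3 nodes) is used only by "patorlusar"; "patorlu" is itself a stored word, so pruning stops there.
Nodes removed: 3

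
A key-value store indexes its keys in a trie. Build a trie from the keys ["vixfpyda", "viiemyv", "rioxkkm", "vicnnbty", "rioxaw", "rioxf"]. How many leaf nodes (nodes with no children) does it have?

6

Leaves are exactly the stored words that no other stored word extends.
Those words: "rioxaw", "rioxf", "rioxkkm", "vicnnbty", "viiemyv", "vixfpyda"
Leaf count: 6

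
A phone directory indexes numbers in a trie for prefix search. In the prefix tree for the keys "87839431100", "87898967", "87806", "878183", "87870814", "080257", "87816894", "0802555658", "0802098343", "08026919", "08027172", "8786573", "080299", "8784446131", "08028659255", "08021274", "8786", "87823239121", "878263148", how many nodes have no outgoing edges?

18

A leaf is a node with no children — equivalently, the end of a word that is not a proper prefix of any other stored word.
Those words: "0802098343", "08021274", "0802555658", "080257", "08026919", "08027172", "08028659255", "080299", "87806", "87816894", "878183", "87823239121", "878263148", "87839431100", "8784446131", "8786573", "87870814", "87898967"
Leaf count: 18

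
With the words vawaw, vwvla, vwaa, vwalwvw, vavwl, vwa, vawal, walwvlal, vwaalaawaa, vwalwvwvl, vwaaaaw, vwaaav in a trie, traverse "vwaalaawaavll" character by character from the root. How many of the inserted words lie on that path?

3

Walk "vwaalaawaavll" from the root; an end-of-word marker is hit whenever a stored word is a prefix of "vwaalaawaavll".
Prefixes of the query that are stored words: "vwa", "vwaa", "vwaalaawaa"
Count: 3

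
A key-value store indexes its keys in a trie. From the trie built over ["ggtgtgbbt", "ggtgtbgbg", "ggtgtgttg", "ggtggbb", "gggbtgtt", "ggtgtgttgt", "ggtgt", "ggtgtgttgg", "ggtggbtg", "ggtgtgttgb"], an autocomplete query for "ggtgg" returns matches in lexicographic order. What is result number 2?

DFS of the "ggtgg" subtree visits, in order: "ggtggbb", "ggtggbtg"
Position 2: ggtggbtg

ggtggbtg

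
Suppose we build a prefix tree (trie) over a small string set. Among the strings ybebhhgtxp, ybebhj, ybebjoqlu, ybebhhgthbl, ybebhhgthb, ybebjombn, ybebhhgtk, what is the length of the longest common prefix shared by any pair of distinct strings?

10

Equivalently: take the maximum, over all pairs, of their longest common prefix length.
"ybebhhgthb" and "ybebhhgthbl" agree on "ybebhhgthb" (10 characters) before diverging; nothing deeper is shared.
Longest shared-prefix length: 10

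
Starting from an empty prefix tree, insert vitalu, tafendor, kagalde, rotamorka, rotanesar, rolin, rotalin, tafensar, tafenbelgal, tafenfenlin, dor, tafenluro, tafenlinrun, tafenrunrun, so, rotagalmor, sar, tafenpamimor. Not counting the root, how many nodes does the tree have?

For each word, the new-node count is its length minus the longest prefix already in the trie:
  "vitalu" → 6 new (v, i, t, a, l, u)
  "tafendor" → 8 new (t, a, f, e, n, d, o, r)
  "kagalde" → 7 new (k, a, g, a, l, d, e)
  "rotamorka" → 9 new (r, o, t, a, m, o, r, k, a)
  "rotanesar" → prefix "rota" already present; 5 new (n, e, s, a, r)
  "rolin" → prefix "ro" already present; 3 new (l, i, n)
  "rotalin" → prefix "rota" already present; 3 new (l, i, n)
  "tafensar" → prefix "tafen" already present; 3 new (s, a, r)
  "tafenbelgal" → prefix "tafen" already present; 6 new (b, e, l, g, a, l)
  "tafenfenlin" → prefix "tafen" already present; 6 new (f, e, n, l, i, n)
  "dor" → 3 new (d, o, r)
  "tafenluro" → prefix "tafen" already present; 4 new (l, u, r, o)
  "tafenlinrun" → prefix "tafenl" already present; 5 new (i, n, r, u, n)
  "tafenrunrun" → prefix "tafen" already present; 6 new (r, u, n, r, u, n)
  "so" → 2 new (s, o)
  "rotagalmor" → prefix "rota" already present; 6 new (g, a, l, m, o, r)
  "sar" → prefix "s" already present; 2 new (a, r)
  "tafenpamimor" → prefix "tafen" already present; 7 new (p, a, m, i, m, o, r)
Total nodes = 6 + 8 + 7 + 9 + 5 + 3 + 3 + 3 + 6 + 6 + 3 + 4 + 5 + 6 + 2 + 6 + 2 + 7 = 91

91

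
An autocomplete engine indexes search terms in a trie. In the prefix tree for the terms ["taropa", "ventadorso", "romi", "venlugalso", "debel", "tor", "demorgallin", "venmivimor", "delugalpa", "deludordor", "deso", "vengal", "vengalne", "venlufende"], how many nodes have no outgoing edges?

A leaf is a node with no children — equivalently, the end of a word that is not a proper prefix of any other stored word.
Those words: "debel", "deludordor", "delugalpa", "demorgallin", "deso", "romi", "taropa", "tor", "vengalne", "venlufende", "venlugalso", "venmivimor", "ventadorso"
Leaf count: 13

13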